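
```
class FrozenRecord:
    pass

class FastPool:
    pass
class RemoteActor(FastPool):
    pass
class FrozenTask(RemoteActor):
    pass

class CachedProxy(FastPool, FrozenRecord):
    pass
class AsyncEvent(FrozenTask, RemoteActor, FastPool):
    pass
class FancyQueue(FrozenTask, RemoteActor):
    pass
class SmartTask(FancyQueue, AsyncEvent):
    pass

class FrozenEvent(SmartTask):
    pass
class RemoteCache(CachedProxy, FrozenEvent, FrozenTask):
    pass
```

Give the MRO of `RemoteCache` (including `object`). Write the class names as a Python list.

[RemoteCache, CachedProxy, FrozenEvent, SmartTask, FancyQueue, AsyncEvent, FrozenTask, RemoteActor, FastPool, FrozenRecord, object]

L[RemoteCache] = RemoteCache + merge(L[CachedProxy], L[FrozenEvent], L[FrozenTask], [CachedProxy FrozenEvent FrozenTask])
  take CachedProxy:  [CachedProxy FastPool FrozenRecord object] + [FrozenEvent SmartTask FancyQueue AsyncEvent FrozenTask RemoteActor FastPool object] + [FrozenTask RemoteActor FastPool object] + [CachedProxy FrozenEvent FrozenTask]
  take FrozenEvent:  [FastPool FrozenRecord object] + [FrozenEvent SmartTask FancyQueue AsyncEvent FrozenTask RemoteActor FastPool object] + [FrozenTask RemoteActor FastPool object] + [FrozenEvent FrozenTask]
  take SmartTask:  [FastPool FrozenRecord object] + [SmartTask FancyQueue AsyncEvent FrozenTask RemoteActor FastPool object] + [FrozenTask RemoteActor FastPool object] + [FrozenTask]
  take FancyQueue:  [FastPool FrozenRecord object] + [FancyQueue AsyncEvent FrozenTask RemoteActor FastPool object] + [FrozenTask RemoteActor FastPool object] + [FrozenTask]
  take AsyncEvent:  [FastPool FrozenRecord object] + [AsyncEvent FrozenTask RemoteActor FastPool object] + [FrozenTask RemoteActor FastPool object] + [FrozenTask]
  take FrozenTask:  [FastPool FrozenRecord object] + [FrozenTask RemoteActor FastPool object] + [FrozenTask RemoteActor FastPool object] + [FrozenTask]
  take RemoteActor:  [FastPool FrozenRecord object] + [RemoteActor FastPool object] + [RemoteActor FastPool object]
  take FastPool:  [FastPool FrozenRecord object] + [FastPool object] + [FastPool object]
  take FrozenRecord:  [FrozenRecord object] + [object] + [object]
  take object:  [object] + [object] + [object]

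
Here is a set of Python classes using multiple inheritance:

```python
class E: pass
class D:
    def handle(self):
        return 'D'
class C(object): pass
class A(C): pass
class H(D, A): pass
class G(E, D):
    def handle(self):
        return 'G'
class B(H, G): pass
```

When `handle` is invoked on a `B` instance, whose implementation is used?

L[B] = B + merge(L[H], L[G], [H G])
  take H:  [H D A C object] + [G E D object] + [H G]
  take G:  [D A C object] + [G E D object] + [G]
  take E:  [D A C object] + [E D object]
  take D:  [D A C object] + [D object]
  take A:  [A C object] + [object]
  take C:  [C object] + [object]
  take object:  [object] + [object]
MRO: B H G E D A C object
handle is defined in: D, G. First along the MRO is G.

G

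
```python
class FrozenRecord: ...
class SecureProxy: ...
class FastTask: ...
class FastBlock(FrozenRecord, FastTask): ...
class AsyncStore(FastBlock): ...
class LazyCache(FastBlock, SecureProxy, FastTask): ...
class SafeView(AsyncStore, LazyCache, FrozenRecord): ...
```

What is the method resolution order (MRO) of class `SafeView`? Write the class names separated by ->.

L[SafeView] = SafeView + merge(L[AsyncStore], L[LazyCache], L[FrozenRecord], [AsyncStore LazyCache FrozenRecord])
  take AsyncStore:  [AsyncStore FastBlock FrozenRecord FastTask object] + [LazyCache FastBlock FrozenRecord SecureProxy FastTask object] + [FrozenRecord object] + [AsyncStore LazyCache FrozenRecord]
  take LazyCache:  [FastBlock FrozenRecord FastTask object] + [LazyCache FastBlock FrozenRecord SecureProxy FastTask object] + [FrozenRecord object] + [LazyCache FrozenRecord]
  take FastBlock:  [FastBlock FrozenRecord FastTask object] + [FastBlock FrozenRecord SecureProxy FastTask object] + [FrozenRecord object] + [FrozenRecord]
  take FrozenRecord:  [FrozenRecord FastTask object] + [FrozenRecord SecureProxy FastTask object] + [FrozenRecord object] + [FrozenRecord]
  take SecureProxy:  [FastTask object] + [SecureProxy FastTask object] + [object]
  take FastTask:  [FastTask object] + [FastTask object] + [object]
  take object:  [object] + [object] + [object]

SafeView -> AsyncStore -> LazyCache -> FastBlock -> FrozenRecord -> SecureProxy -> FastTask -> object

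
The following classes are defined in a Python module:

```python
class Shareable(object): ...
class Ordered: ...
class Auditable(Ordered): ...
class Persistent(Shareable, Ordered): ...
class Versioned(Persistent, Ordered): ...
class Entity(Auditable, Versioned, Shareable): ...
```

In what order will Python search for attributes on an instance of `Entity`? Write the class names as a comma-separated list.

Entity, Auditable, Versioned, Persistent, Shareable, Ordered, object

L[Entity] = Entity + merge(L[Auditable], L[Versioned], L[Shareable], [Auditable Versioned Shareable])
  take Auditable:  [Auditable Ordered object] + [Versioned Persistent Shareable Ordered object] + [Shareable object] + [Auditable Versioned Shareable]
  take Versioned:  [Ordered object] + [Versioned Persistent Shareable Ordered object] + [Shareable object] + [Versioned Shareable]
  take Persistent:  [Ordered object] + [Persistent Shareable Ordered object] + [Shareable object] + [Shareable]
  take Shareable:  [Ordered object] + [Shareable Ordered object] + [Shareable object] + [Shareable]
  take Ordered:  [Ordered object] + [Ordered object] + [object]
  take object:  [object] + [object] + [object]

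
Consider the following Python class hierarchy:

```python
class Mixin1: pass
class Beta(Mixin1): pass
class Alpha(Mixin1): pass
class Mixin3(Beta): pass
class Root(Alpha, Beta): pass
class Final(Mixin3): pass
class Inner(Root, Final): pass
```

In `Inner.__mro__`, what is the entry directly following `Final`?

Mixin3

L[Inner] = Inner + merge(L[Root], L[Final], [Root Final])
  take Root:  [Root Alpha Beta Mixin1 object] + [Final Mixin3 Beta Mixin1 object] + [Root Final]
  take Alpha:  [Alpha Beta Mixin1 object] + [Final Mixin3 Beta Mixin1 object] + [Final]
  take Final:  [Beta Mixin1 object] + [Final Mixin3 Beta Mixin1 object] + [Final]
  take Mixin3:  [Beta Mixin1 object] + [Mixin3 Beta Mixin1 object]
  take Beta:  [Beta Mixin1 object] + [Beta Mixin1 object]
  take Mixin1:  [Mixin1 object] + [Mixin1 object]
  take object:  [object] + [object]
MRO: Inner Root Alpha Final Mixin3 Beta Mixin1 object
Final is at position 3; next is Mixin3.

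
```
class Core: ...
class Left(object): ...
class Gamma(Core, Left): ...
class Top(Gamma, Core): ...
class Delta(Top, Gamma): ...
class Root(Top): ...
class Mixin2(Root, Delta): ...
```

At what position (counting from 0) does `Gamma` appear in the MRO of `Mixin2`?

L[Mixin2] = Mixin2 + merge(L[Root], L[Delta], [Root Delta])
  take Root:  [Root Top Gamma Core Left object] + [Delta Top Gamma Core Left object] + [Root Delta]
  take Delta:  [Top Gamma Core Left object] + [Delta Top Gamma Core Left object] + [Delta]
  take Top:  [Top Gamma Core Left object] + [Top Gamma Core Left object]
  take Gamma:  [Gamma Core Left object] + [Gamma Core Left object]
  take Core:  [Core Left object] + [Core Left object]
  take Left:  [Left object] + [Left object]
  take object:  [object] + [object]
MRO: Mixin2 Root Delta Top Gamma Core Left object
Gamma sits at index 4.

4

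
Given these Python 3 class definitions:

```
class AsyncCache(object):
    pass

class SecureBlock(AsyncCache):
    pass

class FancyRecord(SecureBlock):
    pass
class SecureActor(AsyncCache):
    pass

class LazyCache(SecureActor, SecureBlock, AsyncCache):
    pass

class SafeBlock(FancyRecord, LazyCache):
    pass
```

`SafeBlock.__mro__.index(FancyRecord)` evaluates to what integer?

1

L[SafeBlock] = SafeBlock + merge(L[FancyRecord], L[LazyCache], [FancyRecord LazyCache])
  take FancyRecord:  [FancyRecord SecureBlock AsyncCache object] + [LazyCache SecureActor SecureBlock AsyncCache object] + [FancyRecord LazyCache]
  take LazyCache:  [SecureBlock AsyncCache object] + [LazyCache SecureActor SecureBlock AsyncCache object] + [LazyCache]
  take SecureActor:  [SecureBlock AsyncCache object] + [SecureActor SecureBlock AsyncCache object]
  take SecureBlock:  [SecureBlock AsyncCache object] + [SecureBlock AsyncCache object]
  take AsyncCache:  [AsyncCache object] + [AsyncCache object]
  take object:  [object] + [object]
MRO: SafeBlock FancyRecord LazyCache SecureActor SecureBlock AsyncCache object
FancyRecord sits at index 1.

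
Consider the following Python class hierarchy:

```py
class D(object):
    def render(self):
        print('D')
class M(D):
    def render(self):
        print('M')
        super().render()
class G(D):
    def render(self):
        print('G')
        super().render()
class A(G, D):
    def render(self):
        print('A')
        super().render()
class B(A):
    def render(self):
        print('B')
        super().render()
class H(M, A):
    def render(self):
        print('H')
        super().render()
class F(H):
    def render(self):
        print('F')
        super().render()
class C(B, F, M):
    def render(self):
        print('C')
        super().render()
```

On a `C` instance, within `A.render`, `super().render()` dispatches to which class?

L[C] = C + merge(L[B], L[F], L[M], [B F M])
  take B:  [B A G D object] + [F H M A G D object] + [M D object] + [B F M]
  take F:  [A G D object] + [F H M A G D object] + [M D object] + [F M]
  take H:  [A G D object] + [H M A G D object] + [M D object] + [M]
  take M:  [A G D object] + [M A G D object] + [M D object] + [M]
  take A:  [A G D object] + [A G D object] + [D object]
  take G:  [G D object] + [G D object] + [D object]
  take D:  [D object] + [D object] + [D object]
  take object:  [object] + [object] + [object]
MRO: C B F H M A G D object
super() in A.render on a C instance goes to the class after A in C's MRO: G.

G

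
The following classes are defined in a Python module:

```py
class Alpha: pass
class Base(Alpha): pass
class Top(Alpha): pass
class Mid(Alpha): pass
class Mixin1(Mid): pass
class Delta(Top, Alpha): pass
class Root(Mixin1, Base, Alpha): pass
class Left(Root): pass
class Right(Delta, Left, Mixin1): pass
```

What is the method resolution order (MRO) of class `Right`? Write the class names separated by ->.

Right -> Delta -> Top -> Left -> Root -> Mixin1 -> Mid -> Base -> Alpha -> object

L[Right] = Right + merge(L[Delta], L[Left], L[Mixin1], [Delta Left Mixin1])
  take Delta:  [Delta Top Alpha object] + [Left Root Mixin1 Mid Base Alpha object] + [Mixin1 Mid Alpha object] + [Delta Left Mixin1]
  take Top:  [Top Alpha object] + [Left Root Mixin1 Mid Base Alpha object] + [Mixin1 Mid Alpha object] + [Left Mixin1]
  take Left:  [Alpha object] + [Left Root Mixin1 Mid Base Alpha object] + [Mixin1 Mid Alpha object] + [Left Mixin1]
  take Root:  [Alpha object] + [Root Mixin1 Mid Base Alpha object] + [Mixin1 Mid Alpha object] + [Mixin1]
  take Mixin1:  [Alpha object] + [Mixin1 Mid Base Alpha object] + [Mixin1 Mid Alpha object] + [Mixin1]
  take Mid:  [Alpha object] + [Mid Base Alpha object] + [Mid Alpha object]
  take Base:  [Alpha object] + [Base Alpha object] + [Alpha object]
  take Alpha:  [Alpha object] + [Alpha object] + [Alpha object]
  take object:  [object] + [object] + [object]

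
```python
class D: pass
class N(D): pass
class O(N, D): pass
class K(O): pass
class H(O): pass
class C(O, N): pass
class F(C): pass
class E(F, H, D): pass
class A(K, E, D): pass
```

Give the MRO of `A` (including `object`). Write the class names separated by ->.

L[A] = A + merge(L[K], L[E], L[D], [K E D])
  take K:  [K O N D object] + [E F C H O N D object] + [D object] + [K E D]
  take E:  [O N D object] + [E F C H O N D object] + [D object] + [E D]
  take F:  [O N D object] + [F C H O N D object] + [D object] + [D]
  take C:  [O N D object] + [C H O N D object] + [D object] + [D]
  take H:  [O N D object] + [H O N D object] + [D object] + [D]
  take O:  [O N D object] + [O N D object] + [D object] + [D]
  take N:  [N D object] + [N D object] + [D object] + [D]
  take D:  [D object] + [D object] + [D object] + [D]
  take object:  [object] + [object] + [object]

A -> K -> E -> F -> C -> H -> O -> N -> D -> object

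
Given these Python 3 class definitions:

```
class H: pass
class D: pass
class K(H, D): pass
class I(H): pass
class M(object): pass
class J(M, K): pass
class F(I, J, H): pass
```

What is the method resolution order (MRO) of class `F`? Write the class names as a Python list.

L[F] = F + merge(L[I], L[J], L[H], [I J H])
  take I:  [I H object] + [J M K H D object] + [H object] + [I J H]
  take J:  [H object] + [J M K H D object] + [H object] + [J H]
  take M:  [H object] + [M K H D object] + [H object] + [H]
  take K:  [H object] + [K H D object] + [H object] + [H]
  take H:  [H object] + [H D object] + [H object] + [H]
  take D:  [object] + [D object] + [object]
  take object:  [object] + [object] + [object]

[F, I, J, M, K, H, D, object]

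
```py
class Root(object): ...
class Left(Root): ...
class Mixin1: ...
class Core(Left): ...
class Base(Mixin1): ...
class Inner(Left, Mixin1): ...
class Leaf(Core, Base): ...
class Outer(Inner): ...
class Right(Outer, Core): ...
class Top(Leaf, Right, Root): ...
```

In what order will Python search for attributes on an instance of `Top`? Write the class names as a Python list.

[Top, Leaf, Right, Outer, Inner, Core, Left, Root, Base, Mixin1, object]

L[Top] = Top + merge(L[Leaf], L[Right], L[Root], [Leaf Right Root])
  take Leaf:  [Leaf Core Left Root Base Mixin1 object] + [Right Outer Inner Core Left Root Mixin1 object] + [Root object] + [Leaf Right Root]
  take Right:  [Core Left Root Base Mixin1 object] + [Right Outer Inner Core Left Root Mixin1 object] + [Root object] + [Right Root]
  take Outer:  [Core Left Root Base Mixin1 object] + [Outer Inner Core Left Root Mixin1 object] + [Root object] + [Root]
  take Inner:  [Core Left Root Base Mixin1 object] + [Inner Core Left Root Mixin1 object] + [Root object] + [Root]
  take Core:  [Core Left Root Base Mixin1 object] + [Core Left Root Mixin1 object] + [Root object] + [Root]
  take Left:  [Left Root Base Mixin1 object] + [Left Root Mixin1 object] + [Root object] + [Root]
  take Root:  [Root Base Mixin1 object] + [Root Mixin1 object] + [Root object] + [Root]
  take Base:  [Base Mixin1 object] + [Mixin1 object] + [object]
  take Mixin1:  [Mixin1 object] + [Mixin1 object] + [object]
  take object:  [object] + [object] + [object]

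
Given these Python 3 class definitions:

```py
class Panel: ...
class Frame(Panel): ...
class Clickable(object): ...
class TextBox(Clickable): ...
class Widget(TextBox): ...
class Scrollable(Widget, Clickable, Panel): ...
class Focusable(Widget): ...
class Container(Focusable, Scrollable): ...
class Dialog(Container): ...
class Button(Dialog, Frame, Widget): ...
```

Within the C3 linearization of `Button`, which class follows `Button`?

L[Button] = Button + merge(L[Dialog], L[Frame], L[Widget], [Dialog Frame Widget])
  take Dialog:  [Dialog Container Focusable Scrollable Widget TextBox Clickable Panel object] + [Frame Panel object] + [Widget TextBox Clickable object] + [Dialog Frame Widget]
  take Container:  [Container Focusable Scrollable Widget TextBox Clickable Panel object] + [Frame Panel object] + [Widget TextBox Clickable object] + [Frame Widget]
  take Focusable:  [Focusable Scrollable Widget TextBox Clickable Panel object] + [Frame Panel object] + [Widget TextBox Clickable object] + [Frame Widget]
  take Scrollable:  [Scrollable Widget TextBox Clickable Panel object] + [Frame Panel object] + [Widget TextBox Clickable object] + [Frame Widget]
  take Frame:  [Widget TextBox Clickable Panel object] + [Frame Panel object] + [Widget TextBox Clickable object] + [Frame Widget]
  take Widget:  [Widget TextBox Clickable Panel object] + [Panel object] + [Widget TextBox Clickable object] + [Widget]
  take TextBox:  [TextBox Clickable Panel object] + [Panel object] + [TextBox Clickable object]
  take Clickable:  [Clickable Panel object] + [Panel object] + [Clickable object]
  take Panel:  [Panel object] + [Panel object] + [object]
  take object:  [object] + [object] + [object]
MRO: Button Dialog Container Focusable Scrollable Frame Widget TextBox Clickable Panel object
Button is at position 0; next is Dialog.

Dialog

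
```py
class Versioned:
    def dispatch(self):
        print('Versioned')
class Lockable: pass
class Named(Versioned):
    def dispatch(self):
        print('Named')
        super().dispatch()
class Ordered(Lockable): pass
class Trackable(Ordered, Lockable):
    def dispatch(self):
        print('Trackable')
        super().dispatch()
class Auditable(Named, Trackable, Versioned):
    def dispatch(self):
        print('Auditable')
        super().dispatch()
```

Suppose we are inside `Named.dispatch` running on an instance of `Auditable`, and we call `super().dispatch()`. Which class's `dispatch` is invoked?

Trackable

L[Auditable] = Auditable + merge(L[Named], L[Trackable], L[Versioned], [Named Trackable Versioned])
  take Named:  [Named Versioned object] + [Trackable Ordered Lockable object] + [Versioned object] + [Named Trackable Versioned]
  take Trackable:  [Versioned object] + [Trackable Ordered Lockable object] + [Versioned object] + [Trackable Versioned]
  take Versioned:  [Versioned object] + [Ordered Lockable object] + [Versioned object] + [Versioned]
  take Ordered:  [object] + [Ordered Lockable object] + [object]
  take Lockable:  [object] + [Lockable object] + [object]
  take object:  [object] + [object] + [object]
MRO: Auditable Named Trackable Versioned Ordered Lockable object
super() in Named.dispatch on a Auditable instance goes to the class after Named in Auditable's MRO: Trackable.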